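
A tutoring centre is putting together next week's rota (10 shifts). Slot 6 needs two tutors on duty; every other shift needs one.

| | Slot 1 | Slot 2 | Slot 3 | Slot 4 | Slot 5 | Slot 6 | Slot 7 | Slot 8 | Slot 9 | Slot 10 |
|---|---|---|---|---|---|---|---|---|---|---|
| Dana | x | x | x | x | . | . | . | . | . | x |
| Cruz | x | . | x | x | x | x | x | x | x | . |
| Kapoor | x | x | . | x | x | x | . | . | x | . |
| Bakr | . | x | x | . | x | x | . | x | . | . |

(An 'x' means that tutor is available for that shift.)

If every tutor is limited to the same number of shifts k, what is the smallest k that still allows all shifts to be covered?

With 4 tutors and 11 worker-slots to fill, someone must work at least ⌈11/4⌉ = 3 shifts, so k ≥ 3.
k = 3 works: Slot 1→Dana, Slot 2→Dana, Slot 3→Bakr, Slot 4→Kapoor, Slot 5→Kapoor, Slot 6→Kapoor+Bakr, Slot 7→Cruz, Slot 8→Cruz, Slot 9→Cruz, Slot 10→Dana.
Loads: Dana 3, Cruz 3, Kapoor 3, Bakr 2 — all ≤ 3.

3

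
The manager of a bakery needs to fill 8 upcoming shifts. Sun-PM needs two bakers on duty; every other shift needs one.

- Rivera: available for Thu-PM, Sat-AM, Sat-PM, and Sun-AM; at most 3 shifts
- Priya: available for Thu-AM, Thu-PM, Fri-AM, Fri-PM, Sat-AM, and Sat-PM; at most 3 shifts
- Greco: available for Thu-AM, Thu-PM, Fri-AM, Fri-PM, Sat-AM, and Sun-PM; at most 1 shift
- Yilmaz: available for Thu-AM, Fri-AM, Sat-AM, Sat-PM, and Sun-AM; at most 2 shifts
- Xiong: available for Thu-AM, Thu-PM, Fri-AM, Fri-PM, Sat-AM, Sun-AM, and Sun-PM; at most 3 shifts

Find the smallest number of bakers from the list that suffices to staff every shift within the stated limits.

4

9 slots to fill and no one can take more than 3, so at least ⌈9/3⌉ = 3 bakers are needed.
No set of 3 bakers can cover every shift (each such set leaves at least one shift with no one available or exceeds a cap).
Rivera, Priya, Greco, and Xiong alone can cover everything: Thu-AM→Priya, Thu-PM→Rivera, Fri-AM→Priya, Fri-PM→Priya, Sat-AM→Xiong, Sat-PM→Rivera, Sun-AM→Rivera, Sun-PM→Greco+Xiong.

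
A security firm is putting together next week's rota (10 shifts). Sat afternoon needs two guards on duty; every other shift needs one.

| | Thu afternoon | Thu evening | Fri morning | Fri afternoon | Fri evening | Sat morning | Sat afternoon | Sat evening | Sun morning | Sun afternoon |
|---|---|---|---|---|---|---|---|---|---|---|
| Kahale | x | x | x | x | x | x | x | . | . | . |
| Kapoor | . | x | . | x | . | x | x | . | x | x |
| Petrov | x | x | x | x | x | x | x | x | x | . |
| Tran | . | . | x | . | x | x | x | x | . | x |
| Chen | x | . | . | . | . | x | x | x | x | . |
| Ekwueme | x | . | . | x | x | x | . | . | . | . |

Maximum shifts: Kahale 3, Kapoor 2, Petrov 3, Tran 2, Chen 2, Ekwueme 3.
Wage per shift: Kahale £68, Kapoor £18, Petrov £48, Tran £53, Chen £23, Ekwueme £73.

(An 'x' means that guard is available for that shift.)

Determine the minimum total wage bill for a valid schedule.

Picking the cheapest available guard for each shift independently would cost £273, but that ignores the shift limits.
An optimal schedule: Thu afternoon→Petrov, Thu evening→Kapoor, Fri morning→Petrov, Fri afternoon→Petrov, Fri evening→Tran, Sat morning→Kahale, Sat afternoon→Tran+Kahale, Sat evening→Chen, Sun morning→Chen, Sun afternoon→Kapoor.
Total: 48 + 18 + 48 + 48 + 53 + 68 + 53 + 68 + 23 + 23 + 18 = £468.

£468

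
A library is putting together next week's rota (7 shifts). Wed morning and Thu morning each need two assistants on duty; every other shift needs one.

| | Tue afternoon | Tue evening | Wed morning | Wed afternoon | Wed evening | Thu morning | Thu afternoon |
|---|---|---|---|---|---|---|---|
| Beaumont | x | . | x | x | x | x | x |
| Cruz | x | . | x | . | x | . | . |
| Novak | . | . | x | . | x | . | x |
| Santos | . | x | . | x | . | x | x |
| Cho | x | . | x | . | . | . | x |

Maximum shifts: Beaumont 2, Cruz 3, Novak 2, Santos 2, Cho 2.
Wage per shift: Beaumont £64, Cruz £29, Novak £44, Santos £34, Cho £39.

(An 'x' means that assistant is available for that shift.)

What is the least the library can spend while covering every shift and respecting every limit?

Tue evening can only be covered by Santos, so that assignment is forced.
Thu morning can only be covered by Beaumont and Santos, so that assignment is forced.
Picking the cheapest available assistant for each shift independently would cost £326, but that ignores the shift limits.
An optimal schedule: Tue afternoon→Cruz, Tue evening→Santos, Wed morning→Cruz+Cho, Wed afternoon→Beaumont, Wed evening→Cruz, Thu morning→Santos+Beaumont, Thu afternoon→Cho.
Total: 29 + 34 + 29 + 39 + 64 + 29 + 34 + 64 + 39 = £361.

£361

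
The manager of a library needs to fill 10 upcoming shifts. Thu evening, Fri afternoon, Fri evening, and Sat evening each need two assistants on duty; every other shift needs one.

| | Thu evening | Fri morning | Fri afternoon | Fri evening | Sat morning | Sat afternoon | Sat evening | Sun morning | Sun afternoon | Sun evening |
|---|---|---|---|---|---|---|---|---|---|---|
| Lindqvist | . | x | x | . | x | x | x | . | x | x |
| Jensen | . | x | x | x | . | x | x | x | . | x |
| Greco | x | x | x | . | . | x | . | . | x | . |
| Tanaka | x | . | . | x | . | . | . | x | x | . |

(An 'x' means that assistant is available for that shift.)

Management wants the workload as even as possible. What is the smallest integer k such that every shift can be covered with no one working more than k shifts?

With 4 assistants and 14 worker-slots to fill, someone must work at least ⌈14/4⌉ = 4 shifts, so k ≥ 4.
k = 4 works: Thu evening→Greco+Tanaka, Fri morning→Lindqvist, Fri afternoon→Jensen+Greco, Fri evening→Jensen+Tanaka, Sat morning→Lindqvist, Sat afternoon→Greco, Sat evening→Lindqvist+Jensen, Sun morning→Jensen, Sun afternoon→Greco, Sun evening→Lindqvist.
Loads: Lindqvist 4, Jensen 4, Greco 4, Tanaka 2 — all ≤ 4.

4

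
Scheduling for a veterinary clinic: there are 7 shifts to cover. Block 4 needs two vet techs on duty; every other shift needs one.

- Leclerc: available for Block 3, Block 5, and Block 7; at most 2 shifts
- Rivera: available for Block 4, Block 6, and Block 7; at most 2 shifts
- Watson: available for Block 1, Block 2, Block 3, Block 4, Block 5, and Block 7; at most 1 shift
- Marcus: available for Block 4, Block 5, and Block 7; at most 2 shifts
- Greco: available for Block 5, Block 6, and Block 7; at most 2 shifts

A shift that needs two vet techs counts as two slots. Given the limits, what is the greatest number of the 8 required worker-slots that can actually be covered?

7

Total capacity across all vet techs is 2+2+1+2+2 = 9, and 8 slots are needed, so at most 8 can be filled.
Shifts {Block 1, Block 2} need 2 slots but only Watson are available for them, supplying at most 1 — so at least 1 slot must go unfilled.
An assignment achieving 7: Block 1→Watson, Block 3→Leclerc, Block 4→Rivera+Marcus, Block 5→Leclerc, Block 6→Rivera, Block 7→Marcus.
Loads: Leclerc 2/2, Rivera 2/2, Watson 1/1, Marcus 2/2, Greco 0/2.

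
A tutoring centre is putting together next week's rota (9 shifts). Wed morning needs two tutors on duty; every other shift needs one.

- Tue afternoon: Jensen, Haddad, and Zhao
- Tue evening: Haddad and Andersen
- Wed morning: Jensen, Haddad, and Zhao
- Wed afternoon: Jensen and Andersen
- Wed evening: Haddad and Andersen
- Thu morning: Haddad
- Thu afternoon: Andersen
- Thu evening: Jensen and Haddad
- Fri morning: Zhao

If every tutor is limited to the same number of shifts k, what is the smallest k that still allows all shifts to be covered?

With 4 tutors and 10 worker-slots to fill, someone must work at least ⌈10/4⌉ = 3 shifts, so k ≥ 3.
k = 3 works: Tue afternoon→Zhao, Tue evening→Haddad, Wed morning→Jensen+Zhao, Wed afternoon→Jensen, Wed evening→Haddad, Thu morning→Haddad, Thu afternoon→Andersen, Thu evening→Jensen, Fri morning→Zhao.
Loads: Jensen 3, Haddad 3, Zhao 3, Andersen 1 — all ≤ 3.

3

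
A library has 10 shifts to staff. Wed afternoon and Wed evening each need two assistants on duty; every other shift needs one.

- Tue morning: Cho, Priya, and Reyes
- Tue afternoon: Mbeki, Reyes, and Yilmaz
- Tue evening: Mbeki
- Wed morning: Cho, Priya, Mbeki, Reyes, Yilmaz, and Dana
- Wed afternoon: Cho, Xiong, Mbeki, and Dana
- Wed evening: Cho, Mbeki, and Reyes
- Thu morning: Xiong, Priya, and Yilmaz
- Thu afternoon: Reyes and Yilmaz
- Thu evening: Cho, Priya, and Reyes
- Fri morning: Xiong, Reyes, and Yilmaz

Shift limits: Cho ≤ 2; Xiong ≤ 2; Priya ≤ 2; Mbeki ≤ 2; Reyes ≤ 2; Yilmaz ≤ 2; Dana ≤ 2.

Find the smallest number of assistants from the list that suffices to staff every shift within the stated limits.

12 slots to fill and no one can take more than 2, so at least ⌈12/2⌉ = 6 assistants are needed.
Cho, Xiong, Priya, Mbeki, Reyes, and Yilmaz alone can cover everything: Tue morning→Cho, Tue afternoon→Yilmaz, Tue evening→Mbeki, Wed morning→Priya, Wed afternoon→Cho+Xiong, Wed evening→Mbeki+Reyes, Thu morning→Xiong, Thu afternoon→Reyes, Thu evening→Priya, Fri morning→Yilmaz.

6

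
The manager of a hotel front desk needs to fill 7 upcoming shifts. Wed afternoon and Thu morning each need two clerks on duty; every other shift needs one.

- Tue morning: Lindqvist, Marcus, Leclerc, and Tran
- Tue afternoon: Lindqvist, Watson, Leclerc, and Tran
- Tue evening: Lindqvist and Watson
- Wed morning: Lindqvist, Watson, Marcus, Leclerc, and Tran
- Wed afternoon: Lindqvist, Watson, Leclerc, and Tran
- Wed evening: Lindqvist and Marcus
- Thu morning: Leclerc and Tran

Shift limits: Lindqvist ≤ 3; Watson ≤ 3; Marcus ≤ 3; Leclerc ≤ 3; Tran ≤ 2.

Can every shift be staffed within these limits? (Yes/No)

Yes

Thu morning can only be covered by Leclerc and Tran, so that assignment is forced.
One valid schedule: Tue morning→Lindqvist, Tue afternoon→Watson, Tue evening→Lindqvist, Wed morning→Watson, Wed afternoon→Watson+Leclerc, Wed evening→Lindqvist, Thu morning→Leclerc+Tran.
Loads: Lindqvist 3/3, Watson 3/3, Marcus 0/3, Leclerc 2/3, Tran 1/2 — all within limits.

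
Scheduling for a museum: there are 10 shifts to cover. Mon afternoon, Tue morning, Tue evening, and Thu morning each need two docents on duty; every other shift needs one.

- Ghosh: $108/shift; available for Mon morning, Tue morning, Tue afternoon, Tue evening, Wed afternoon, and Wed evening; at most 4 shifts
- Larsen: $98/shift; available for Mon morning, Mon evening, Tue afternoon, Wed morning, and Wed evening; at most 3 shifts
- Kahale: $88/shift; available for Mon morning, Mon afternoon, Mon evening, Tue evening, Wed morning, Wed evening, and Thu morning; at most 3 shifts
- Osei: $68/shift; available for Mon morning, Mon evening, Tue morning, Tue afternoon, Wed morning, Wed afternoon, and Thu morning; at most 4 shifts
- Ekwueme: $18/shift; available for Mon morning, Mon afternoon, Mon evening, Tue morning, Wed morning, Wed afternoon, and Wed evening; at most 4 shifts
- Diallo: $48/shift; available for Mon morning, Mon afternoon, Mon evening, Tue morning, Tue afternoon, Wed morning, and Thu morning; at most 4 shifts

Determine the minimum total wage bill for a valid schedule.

$732

Tue evening can only be covered by Ghosh and Kahale, so that assignment is forced.
Picking the cheapest available docent for each shift independently would cost $582, but that ignores the shift limits.
An optimal schedule: Mon morning→Osei, Mon afternoon→Ekwueme+Diallo, Mon evening→Ekwueme, Tue morning→Diallo+Osei, Tue afternoon→Diallo, Tue evening→Kahale+Ghosh, Wed morning→Osei, Wed afternoon→Ekwueme, Wed evening→Ekwueme, Thu morning→Diallo+Osei.
Total: 68 + 18 + 48 + 18 + 48 + 68 + 48 + 88 + 108 + 68 + 18 + 18 + 48 + 68 = $732.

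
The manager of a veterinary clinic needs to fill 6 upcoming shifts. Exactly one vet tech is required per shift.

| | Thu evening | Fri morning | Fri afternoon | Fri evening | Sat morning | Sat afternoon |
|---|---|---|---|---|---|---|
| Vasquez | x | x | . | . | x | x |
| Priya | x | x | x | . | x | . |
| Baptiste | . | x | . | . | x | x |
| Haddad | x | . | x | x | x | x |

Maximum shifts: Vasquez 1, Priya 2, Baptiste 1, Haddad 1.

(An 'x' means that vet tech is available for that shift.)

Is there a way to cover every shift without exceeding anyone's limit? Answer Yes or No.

No

Total capacity is 1+2+1+1 = 5 but 6 worker-slots are needed — infeasible.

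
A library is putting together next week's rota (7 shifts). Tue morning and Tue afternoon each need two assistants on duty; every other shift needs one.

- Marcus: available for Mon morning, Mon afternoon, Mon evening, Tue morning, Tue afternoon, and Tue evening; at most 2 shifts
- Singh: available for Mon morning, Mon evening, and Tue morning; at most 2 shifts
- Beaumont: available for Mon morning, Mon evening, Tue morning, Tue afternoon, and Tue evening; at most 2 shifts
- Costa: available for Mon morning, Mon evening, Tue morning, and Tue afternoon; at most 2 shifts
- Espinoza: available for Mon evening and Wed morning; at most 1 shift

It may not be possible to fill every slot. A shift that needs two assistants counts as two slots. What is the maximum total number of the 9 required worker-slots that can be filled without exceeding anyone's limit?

9

Total capacity across all assistants is 2+2+2+2+1 = 9, and 9 slots are needed, so at most 9 can be filled.
An assignment achieving 9: Mon morning→Singh, Mon afternoon→Marcus, Mon evening→Costa, Tue morning→Singh+Beaumont, Tue afternoon→Beaumont+Costa, Tue evening→Marcus, Wed morning→Espinoza.
Loads: Marcus 2/2, Singh 2/2, Beaumont 2/2, Costa 2/2, Espinoza 1/1.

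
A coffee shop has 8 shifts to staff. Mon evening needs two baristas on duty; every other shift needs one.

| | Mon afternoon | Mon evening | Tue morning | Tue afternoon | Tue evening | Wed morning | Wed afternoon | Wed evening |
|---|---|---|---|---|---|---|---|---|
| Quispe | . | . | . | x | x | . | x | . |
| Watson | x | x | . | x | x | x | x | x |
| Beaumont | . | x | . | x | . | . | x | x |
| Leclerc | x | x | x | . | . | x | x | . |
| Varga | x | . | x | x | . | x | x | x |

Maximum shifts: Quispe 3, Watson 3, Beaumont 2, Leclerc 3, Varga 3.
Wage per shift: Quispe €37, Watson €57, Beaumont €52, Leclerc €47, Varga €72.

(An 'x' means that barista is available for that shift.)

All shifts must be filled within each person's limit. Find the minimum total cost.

€413

Picking the cheapest available barista for each shift independently would cost €403, but that ignores the shift limits.
An optimal schedule: Mon afternoon→Leclerc, Mon evening→Leclerc+Beaumont, Tue morning→Leclerc, Tue afternoon→Quispe, Tue evening→Quispe, Wed morning→Watson, Wed afternoon→Quispe, Wed evening→Beaumont.
Total: 47 + 47 + 52 + 47 + 37 + 37 + 57 + 37 + 52 = €413.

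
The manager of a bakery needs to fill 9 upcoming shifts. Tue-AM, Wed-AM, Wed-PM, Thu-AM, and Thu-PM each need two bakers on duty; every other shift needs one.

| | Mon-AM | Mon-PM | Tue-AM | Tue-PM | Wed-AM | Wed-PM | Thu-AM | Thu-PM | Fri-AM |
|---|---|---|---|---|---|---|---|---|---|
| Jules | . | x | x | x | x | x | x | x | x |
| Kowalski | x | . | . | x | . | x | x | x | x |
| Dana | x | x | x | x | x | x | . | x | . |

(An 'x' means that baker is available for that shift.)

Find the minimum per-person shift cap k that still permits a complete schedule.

With 3 bakers and 14 worker-slots to fill, someone must work at least ⌈14/3⌉ = 5 shifts, so k ≥ 5.
k = 5 works: Mon-AM→Kowalski, Mon-PM→Jules, Tue-AM→Jules+Dana, Tue-PM→Kowalski, Wed-AM→Jules+Dana, Wed-PM→Kowalski+Dana, Thu-AM→Jules+Kowalski, Thu-PM→Kowalski+Dana, Fri-AM→Jules.
Loads: Jules 5, Kowalski 5, Dana 4 — all ≤ 5.

5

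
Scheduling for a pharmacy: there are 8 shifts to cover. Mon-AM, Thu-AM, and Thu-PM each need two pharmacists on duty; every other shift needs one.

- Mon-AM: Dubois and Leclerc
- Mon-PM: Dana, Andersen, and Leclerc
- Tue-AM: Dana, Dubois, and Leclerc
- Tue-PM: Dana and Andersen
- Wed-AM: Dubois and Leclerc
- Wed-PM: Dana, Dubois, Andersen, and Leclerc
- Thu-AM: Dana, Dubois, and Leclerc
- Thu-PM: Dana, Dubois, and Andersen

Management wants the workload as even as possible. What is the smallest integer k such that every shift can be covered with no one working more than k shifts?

With 4 pharmacists and 11 worker-slots to fill, someone must work at least ⌈11/4⌉ = 3 shifts, so k ≥ 3.
k = 3 works: Mon-AM→Dubois+Leclerc, Mon-PM→Dana, Tue-AM→Leclerc, Tue-PM→Dana, Wed-AM→Dubois, Wed-PM→Andersen, Thu-AM→Dana+Leclerc, Thu-PM→Dubois+Andersen.
Loads: Dana 3, Dubois 3, Andersen 2, Leclerc 3 — all ≤ 3.

3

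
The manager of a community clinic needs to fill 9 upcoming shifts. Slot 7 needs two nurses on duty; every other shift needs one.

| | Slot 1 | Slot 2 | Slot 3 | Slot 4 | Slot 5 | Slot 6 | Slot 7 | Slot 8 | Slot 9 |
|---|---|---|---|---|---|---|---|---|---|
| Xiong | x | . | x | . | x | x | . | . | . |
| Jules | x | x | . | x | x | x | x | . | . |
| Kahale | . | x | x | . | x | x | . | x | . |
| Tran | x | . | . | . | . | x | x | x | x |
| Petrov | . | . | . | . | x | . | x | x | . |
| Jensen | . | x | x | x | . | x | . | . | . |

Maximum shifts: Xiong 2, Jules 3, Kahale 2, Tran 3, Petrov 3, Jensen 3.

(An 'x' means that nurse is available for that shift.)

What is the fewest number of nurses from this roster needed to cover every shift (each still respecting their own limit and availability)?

10 slots to fill and no one can take more than 3, so at least ⌈10/3⌉ = 4 nurses are needed.
Xiong, Jules, Kahale, and Tran alone can cover everything: Slot 1→Xiong, Slot 2→Jules, Slot 3→Xiong, Slot 4→Jules, Slot 5→Kahale, Slot 6→Tran, Slot 7→Jules+Tran, Slot 8→Kahale, Slot 9→Tran.

4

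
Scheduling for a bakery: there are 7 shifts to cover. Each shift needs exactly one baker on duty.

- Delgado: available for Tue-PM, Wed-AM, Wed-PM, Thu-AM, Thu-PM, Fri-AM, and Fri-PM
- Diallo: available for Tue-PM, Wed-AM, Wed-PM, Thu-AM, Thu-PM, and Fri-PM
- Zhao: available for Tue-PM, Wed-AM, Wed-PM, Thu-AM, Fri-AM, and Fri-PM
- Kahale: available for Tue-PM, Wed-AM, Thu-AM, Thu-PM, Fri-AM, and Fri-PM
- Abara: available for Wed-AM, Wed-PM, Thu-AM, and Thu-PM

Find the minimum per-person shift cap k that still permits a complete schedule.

With 5 bakers and 7 worker-slots to fill, someone must work at least ⌈7/5⌉ = 2 shifts, so k ≥ 2.
k = 2 works: Tue-PM→Delgado, Wed-AM→Zhao, Wed-PM→Diallo, Thu-AM→Kahale, Thu-PM→Diallo, Fri-AM→Delgado, Fri-PM→Zhao.
Loads: Delgado 2, Diallo 2, Zhao 2, Kahale 1, Abara 0 — all ≤ 2.

2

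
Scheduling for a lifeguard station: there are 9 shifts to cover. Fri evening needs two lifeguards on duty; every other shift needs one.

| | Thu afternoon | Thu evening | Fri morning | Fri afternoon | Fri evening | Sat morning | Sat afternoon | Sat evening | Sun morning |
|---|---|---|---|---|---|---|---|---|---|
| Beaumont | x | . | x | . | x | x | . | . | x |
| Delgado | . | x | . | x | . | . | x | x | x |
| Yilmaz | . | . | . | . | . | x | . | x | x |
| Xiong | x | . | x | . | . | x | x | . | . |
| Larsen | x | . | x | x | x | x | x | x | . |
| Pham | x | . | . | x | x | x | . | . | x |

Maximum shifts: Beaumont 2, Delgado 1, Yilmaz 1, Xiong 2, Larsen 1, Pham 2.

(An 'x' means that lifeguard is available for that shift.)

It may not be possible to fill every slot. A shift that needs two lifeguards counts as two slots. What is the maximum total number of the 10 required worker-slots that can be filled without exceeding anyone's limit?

9

Total capacity across all lifeguards is 2+1+1+2+1+2 = 9, and 10 slots are needed, so at most 9 can be filled.
An assignment achieving 9: Thu afternoon→Xiong, Thu evening→Delgado, Fri morning→Beaumont, Fri afternoon→Larsen, Fri evening→Beaumont+Pham, Sat afternoon→Xiong, Sat evening→Yilmaz, Sun morning→Pham.
Loads: Beaumont 2/2, Delgado 1/1, Yilmaz 1/1, Xiong 2/2, Larsen 1/1, Pham 2/2.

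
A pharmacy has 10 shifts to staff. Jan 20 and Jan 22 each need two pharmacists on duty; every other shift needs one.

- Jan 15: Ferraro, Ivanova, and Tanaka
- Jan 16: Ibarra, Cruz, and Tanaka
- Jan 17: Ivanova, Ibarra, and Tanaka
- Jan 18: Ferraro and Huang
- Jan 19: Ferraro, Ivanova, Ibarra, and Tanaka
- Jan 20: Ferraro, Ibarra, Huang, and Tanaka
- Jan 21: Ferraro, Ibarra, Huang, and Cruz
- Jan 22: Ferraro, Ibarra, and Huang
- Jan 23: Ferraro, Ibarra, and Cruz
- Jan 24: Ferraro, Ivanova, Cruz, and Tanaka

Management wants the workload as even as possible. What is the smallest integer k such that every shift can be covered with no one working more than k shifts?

With 6 pharmacists and 12 worker-slots to fill, someone must work at least ⌈12/6⌉ = 2 shifts, so k ≥ 2.
k = 2 works: Jan 15→Ferraro, Jan 16→Ibarra, Jan 17→Ivanova, Jan 18→Ferraro, Jan 19→Ivanova, Jan 20→Huang+Tanaka, Jan 21→Cruz, Jan 22→Ibarra+Huang, Jan 23→Cruz, Jan 24→Tanaka.
Loads: Ferraro 2, Ivanova 2, Ibarra 2, Huang 2, Cruz 2, Tanaka 2 — all ≤ 2.

2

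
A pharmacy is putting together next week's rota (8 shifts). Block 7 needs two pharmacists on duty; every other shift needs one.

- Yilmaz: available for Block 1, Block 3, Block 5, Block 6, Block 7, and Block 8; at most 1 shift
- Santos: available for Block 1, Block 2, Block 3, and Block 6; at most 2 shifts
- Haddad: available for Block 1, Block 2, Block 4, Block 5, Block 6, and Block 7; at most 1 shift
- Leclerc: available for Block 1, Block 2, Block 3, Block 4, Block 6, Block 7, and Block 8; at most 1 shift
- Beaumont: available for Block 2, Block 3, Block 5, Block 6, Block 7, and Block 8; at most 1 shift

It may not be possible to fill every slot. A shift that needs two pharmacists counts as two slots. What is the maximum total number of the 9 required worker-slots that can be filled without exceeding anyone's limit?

Total capacity across all pharmacists is 1+2+1+1+1 = 6, and 9 slots are needed, so at most 6 can be filled.
An assignment achieving 6: Block 1→Santos, Block 2→Santos, Block 3→Beaumont, Block 4→Haddad, Block 5→Yilmaz, Block 8→Leclerc.
Loads: Yilmaz 1/1, Santos 2/2, Haddad 1/1, Leclerc 1/1, Beaumont 1/1.

6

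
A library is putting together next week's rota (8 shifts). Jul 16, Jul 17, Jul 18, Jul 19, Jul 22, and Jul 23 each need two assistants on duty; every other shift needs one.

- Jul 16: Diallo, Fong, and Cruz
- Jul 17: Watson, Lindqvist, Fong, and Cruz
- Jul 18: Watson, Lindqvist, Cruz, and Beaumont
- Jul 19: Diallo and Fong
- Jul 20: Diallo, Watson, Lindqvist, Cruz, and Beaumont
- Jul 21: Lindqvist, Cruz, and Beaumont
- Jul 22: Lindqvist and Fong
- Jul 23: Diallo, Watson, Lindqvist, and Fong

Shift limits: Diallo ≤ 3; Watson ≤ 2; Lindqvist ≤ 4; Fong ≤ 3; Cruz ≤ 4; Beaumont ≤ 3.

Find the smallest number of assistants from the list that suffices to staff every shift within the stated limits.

4

14 slots to fill and no one can take more than 4, so at least ⌈14/4⌉ = 4 assistants are needed.
Diallo, Lindqvist, Fong, and Cruz alone can cover everything: Jul 16→Diallo+Cruz, Jul 17→Lindqvist+Cruz, Jul 18→Lindqvist+Cruz, Jul 19→Diallo+Fong, Jul 20→Cruz, Jul 21→Lindqvist, Jul 22→Lindqvist+Fong, Jul 23→Diallo+Fong.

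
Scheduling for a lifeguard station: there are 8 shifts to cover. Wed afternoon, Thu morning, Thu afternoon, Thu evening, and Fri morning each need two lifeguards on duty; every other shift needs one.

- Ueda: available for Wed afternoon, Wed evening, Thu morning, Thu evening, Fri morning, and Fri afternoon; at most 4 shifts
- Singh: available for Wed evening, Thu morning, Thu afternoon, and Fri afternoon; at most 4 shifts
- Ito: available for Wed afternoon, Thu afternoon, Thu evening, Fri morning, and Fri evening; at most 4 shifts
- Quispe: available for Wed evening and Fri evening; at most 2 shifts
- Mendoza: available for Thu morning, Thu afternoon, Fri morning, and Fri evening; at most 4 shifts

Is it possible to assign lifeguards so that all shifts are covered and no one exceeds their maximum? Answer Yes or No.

Yes

Wed afternoon can only be covered by Ueda and Ito, so that assignment is forced.
Thu evening can only be covered by Ueda and Ito, so that assignment is forced.
One valid schedule: Wed afternoon→Ueda+Ito, Wed evening→Ueda, Thu morning→Singh+Mendoza, Thu afternoon→Singh+Ito, Thu evening→Ueda+Ito, Fri morning→Ito+Mendoza, Fri afternoon→Ueda, Fri evening→Quispe.
Loads: Ueda 4/4, Singh 2/4, Ito 4/4, Quispe 1/2, Mendoza 2/4 — all within limits.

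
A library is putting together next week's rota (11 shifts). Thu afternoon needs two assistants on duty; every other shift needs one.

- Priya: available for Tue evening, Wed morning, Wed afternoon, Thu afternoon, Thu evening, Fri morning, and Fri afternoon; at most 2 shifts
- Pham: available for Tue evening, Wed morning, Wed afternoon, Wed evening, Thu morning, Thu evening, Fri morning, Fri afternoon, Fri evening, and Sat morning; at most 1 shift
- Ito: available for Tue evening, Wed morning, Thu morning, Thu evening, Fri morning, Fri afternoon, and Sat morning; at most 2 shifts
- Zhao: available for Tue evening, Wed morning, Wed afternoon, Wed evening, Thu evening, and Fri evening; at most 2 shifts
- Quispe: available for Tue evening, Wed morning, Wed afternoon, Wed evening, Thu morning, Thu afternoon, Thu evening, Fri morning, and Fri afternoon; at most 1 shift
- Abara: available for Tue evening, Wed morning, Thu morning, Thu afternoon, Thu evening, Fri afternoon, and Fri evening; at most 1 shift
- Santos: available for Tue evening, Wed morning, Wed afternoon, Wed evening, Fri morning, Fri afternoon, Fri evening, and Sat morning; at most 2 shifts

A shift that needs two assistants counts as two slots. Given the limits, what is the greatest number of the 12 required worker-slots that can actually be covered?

11

Total capacity across all assistants is 2+1+2+2+1+1+2 = 11, and 12 slots are needed, so at most 11 can be filled.
An assignment achieving 11: Tue evening→Santos, Wed afternoon→Priya, Wed evening→Zhao, Thu morning→Ito, Thu afternoon→Priya+Quispe, Thu evening→Abara, Fri morning→Ito, Fri afternoon→Santos, Fri evening→Zhao, Sat morning→Pham.
Loads: Priya 2/2, Pham 1/1, Ito 2/2, Zhao 2/2, Quispe 1/1, Abara 1/1, Santos 2/2.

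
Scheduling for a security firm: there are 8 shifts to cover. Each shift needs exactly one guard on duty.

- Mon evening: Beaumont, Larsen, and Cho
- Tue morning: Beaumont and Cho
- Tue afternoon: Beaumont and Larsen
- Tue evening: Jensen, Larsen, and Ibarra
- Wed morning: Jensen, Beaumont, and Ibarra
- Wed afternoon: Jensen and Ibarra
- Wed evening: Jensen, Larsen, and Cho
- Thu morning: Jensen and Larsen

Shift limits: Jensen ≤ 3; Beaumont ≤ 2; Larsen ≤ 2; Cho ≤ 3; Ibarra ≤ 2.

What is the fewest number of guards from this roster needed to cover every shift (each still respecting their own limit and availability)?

3

8 slots to fill and no one can take more than 3, so at least ⌈8/3⌉ = 3 guards are needed.
Jensen, Beaumont, and Cho alone can cover everything: Mon evening→Cho, Tue morning→Cho, Tue afternoon→Beaumont, Tue evening→Jensen, Wed morning→Beaumont, Wed afternoon→Jensen, Wed evening→Cho, Thu morning→Jensen.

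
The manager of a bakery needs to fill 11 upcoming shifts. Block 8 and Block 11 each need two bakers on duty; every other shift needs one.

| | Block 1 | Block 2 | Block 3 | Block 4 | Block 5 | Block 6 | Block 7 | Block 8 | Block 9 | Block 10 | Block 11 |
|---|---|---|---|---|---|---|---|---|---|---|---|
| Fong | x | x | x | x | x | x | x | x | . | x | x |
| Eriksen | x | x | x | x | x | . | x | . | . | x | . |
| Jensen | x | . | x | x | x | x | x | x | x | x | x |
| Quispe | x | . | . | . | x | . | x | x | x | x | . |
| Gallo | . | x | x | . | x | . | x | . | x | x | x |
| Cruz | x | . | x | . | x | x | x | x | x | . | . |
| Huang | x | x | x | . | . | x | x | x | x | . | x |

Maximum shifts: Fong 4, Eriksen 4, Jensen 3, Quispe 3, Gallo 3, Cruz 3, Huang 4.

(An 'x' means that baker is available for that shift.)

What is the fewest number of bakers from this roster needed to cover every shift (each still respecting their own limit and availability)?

4

13 slots to fill and no one can take more than 4, so at least ⌈13/4⌉ = 4 bakers are needed.
Fong, Eriksen, Jensen, and Quispe alone can cover everything: Block 1→Eriksen, Block 2→Fong, Block 3→Fong, Block 4→Eriksen, Block 5→Eriksen, Block 6→Fong, Block 7→Eriksen, Block 8→Jensen+Quispe, Block 9→Jensen, Block 10→Quispe, Block 11→Fong+Jensen.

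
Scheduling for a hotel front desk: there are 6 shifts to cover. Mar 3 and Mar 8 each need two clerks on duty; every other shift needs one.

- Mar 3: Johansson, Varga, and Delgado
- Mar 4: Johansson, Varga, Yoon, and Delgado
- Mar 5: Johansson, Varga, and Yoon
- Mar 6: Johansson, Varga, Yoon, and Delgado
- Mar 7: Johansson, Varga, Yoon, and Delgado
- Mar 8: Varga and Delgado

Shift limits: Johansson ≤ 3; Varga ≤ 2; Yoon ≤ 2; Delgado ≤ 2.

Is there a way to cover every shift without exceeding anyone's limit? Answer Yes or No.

Yes

Mar 8 can only be covered by Varga and Delgado, so that assignment is forced.
One valid schedule: Mar 3→Johansson+Varga, Mar 4→Johansson, Mar 5→Johansson, Mar 6→Yoon, Mar 7→Yoon, Mar 8→Varga+Delgado.
Loads: Johansson 3/3, Varga 2/2, Yoon 2/2, Delgado 1/2 — all within limits.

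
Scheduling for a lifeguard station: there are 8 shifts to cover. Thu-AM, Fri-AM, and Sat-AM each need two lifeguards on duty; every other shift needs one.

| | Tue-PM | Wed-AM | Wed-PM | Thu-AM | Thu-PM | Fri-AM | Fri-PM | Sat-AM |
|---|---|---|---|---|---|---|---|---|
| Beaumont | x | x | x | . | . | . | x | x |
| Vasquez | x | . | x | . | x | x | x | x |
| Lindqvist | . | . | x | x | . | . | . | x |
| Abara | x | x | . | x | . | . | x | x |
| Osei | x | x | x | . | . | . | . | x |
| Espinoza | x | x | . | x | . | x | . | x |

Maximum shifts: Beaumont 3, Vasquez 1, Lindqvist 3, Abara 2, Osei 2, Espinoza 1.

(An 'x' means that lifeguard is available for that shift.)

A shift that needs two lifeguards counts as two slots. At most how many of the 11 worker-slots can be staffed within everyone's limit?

10

Total capacity across all lifeguards is 3+1+3+2+2+1 = 12, and 11 slots are needed, so at most 11 can be filled.
Shifts {Thu-PM, Fri-AM} need 3 slots but only Vasquez and Espinoza are available for them, supplying at most 2 — so at least 1 slot must go unfilled.
An assignment achieving 10: Tue-PM→Abara, Wed-AM→Beaumont, Wed-PM→Beaumont, Thu-AM→Lindqvist+Abara, Thu-PM→Vasquez, Fri-AM→Espinoza, Fri-PM→Beaumont, Sat-AM→Lindqvist+Osei.
Loads: Beaumont 3/3, Vasquez 1/1, Lindqvist 2/3, Abara 2/2, Osei 1/2, Espinoza 1/1.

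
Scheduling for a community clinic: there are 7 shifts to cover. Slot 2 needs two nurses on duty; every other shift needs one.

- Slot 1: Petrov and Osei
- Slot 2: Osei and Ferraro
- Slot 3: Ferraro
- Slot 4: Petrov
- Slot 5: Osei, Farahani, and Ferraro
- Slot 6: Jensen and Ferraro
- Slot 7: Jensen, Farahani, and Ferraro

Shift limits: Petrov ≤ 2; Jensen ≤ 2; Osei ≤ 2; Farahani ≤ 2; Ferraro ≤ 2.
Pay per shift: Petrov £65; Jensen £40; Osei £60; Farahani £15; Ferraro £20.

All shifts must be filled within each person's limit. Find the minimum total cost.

£295

Slot 2 can only be covered by Osei and Ferraro, so that assignment is forced.
Slot 3 can only be covered by Ferraro, so that assignment is forced.
Slot 4 can only be covered by Petrov, so that assignment is forced.
Picking the cheapest available nurse for each shift independently would cost £275, but that ignores the shift limits.
An optimal schedule: Slot 1→Osei, Slot 2→Ferraro+Osei, Slot 3→Ferraro, Slot 4→Petrov, Slot 5→Farahani, Slot 6→Jensen, Slot 7→Farahani.
Total: 60 + 20 + 60 + 20 + 65 + 15 + 40 + 15 = £295.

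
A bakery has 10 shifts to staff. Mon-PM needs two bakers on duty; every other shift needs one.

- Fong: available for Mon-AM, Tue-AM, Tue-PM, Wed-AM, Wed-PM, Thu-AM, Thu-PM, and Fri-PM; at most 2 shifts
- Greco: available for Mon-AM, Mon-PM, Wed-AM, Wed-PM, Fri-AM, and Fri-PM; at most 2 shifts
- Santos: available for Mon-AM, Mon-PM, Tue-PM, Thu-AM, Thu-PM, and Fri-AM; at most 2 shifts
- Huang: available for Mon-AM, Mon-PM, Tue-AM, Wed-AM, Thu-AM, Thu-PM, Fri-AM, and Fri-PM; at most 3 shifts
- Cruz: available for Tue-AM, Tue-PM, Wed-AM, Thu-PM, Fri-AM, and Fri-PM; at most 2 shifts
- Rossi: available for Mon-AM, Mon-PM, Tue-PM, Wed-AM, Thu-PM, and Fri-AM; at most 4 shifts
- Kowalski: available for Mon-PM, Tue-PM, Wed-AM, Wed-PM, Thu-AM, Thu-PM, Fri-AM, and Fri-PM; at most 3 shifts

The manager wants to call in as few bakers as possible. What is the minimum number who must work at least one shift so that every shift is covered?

11 slots to fill and no one can take more than 4, so at least ⌈11/4⌉ = 3 bakers are needed.
Any 3 bakers together have capacity at most 4+3+3 = 10 < 11 slots, so 3 can never suffice.
Fong, Greco, Huang, and Rossi alone can cover everything: Mon-AM→Rossi, Mon-PM→Greco+Huang, Tue-AM→Fong, Tue-PM→Fong, Wed-AM→Rossi, Wed-PM→Greco, Thu-AM→Huang, Thu-PM→Rossi, Fri-AM→Rossi, Fri-PM→Huang.

4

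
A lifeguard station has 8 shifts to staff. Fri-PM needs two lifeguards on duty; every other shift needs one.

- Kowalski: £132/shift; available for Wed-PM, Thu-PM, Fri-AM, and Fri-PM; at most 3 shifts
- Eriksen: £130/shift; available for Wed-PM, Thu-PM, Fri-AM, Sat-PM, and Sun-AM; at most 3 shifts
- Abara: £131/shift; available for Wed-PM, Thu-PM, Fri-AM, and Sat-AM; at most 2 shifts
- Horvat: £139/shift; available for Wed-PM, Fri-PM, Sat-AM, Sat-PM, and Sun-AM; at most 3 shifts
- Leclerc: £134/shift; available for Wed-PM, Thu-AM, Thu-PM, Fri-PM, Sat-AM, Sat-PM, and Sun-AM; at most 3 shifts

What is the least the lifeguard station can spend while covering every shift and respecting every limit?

Thu-AM can only be covered by Leclerc, so that assignment is forced.
Picking the cheapest available lifeguard for each shift independently would cost £1181, but that ignores the shift limits.
An optimal schedule: Wed-PM→Kowalski, Thu-AM→Leclerc, Thu-PM→Abara, Fri-AM→Eriksen, Fri-PM→Kowalski+Leclerc, Sat-AM→Abara, Sat-PM→Eriksen, Sun-AM→Eriksen.
Total: 132 + 134 + 131 + 130 + 132 + 134 + 131 + 130 + 130 = £1184.

£1184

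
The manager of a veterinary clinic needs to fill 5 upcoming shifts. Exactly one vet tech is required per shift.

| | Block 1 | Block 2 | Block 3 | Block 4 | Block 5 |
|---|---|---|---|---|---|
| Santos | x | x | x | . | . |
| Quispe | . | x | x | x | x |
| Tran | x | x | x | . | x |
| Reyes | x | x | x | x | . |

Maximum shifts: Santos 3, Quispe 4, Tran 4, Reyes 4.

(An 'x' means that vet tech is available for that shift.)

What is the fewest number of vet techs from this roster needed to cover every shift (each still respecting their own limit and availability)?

2

5 slots to fill and no one can take more than 4, so at least ⌈5/4⌉ = 2 vet techs are needed.
Santos and Quispe alone can cover everything: Block 1→Santos, Block 2→Santos, Block 3→Santos, Block 4→Quispe, Block 5→Quispe.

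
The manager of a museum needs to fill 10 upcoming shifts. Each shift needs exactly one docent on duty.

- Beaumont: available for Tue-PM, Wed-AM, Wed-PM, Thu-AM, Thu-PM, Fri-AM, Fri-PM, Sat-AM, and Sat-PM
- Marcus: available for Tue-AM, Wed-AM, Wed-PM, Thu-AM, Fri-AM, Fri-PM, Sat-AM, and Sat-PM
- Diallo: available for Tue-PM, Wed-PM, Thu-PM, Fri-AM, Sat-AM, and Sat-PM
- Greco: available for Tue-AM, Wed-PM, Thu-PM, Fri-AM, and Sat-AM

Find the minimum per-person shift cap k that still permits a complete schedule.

With 4 docents and 10 worker-slots to fill, someone must work at least ⌈10/4⌉ = 3 shifts, so k ≥ 3.
k = 3 works: Tue-AM→Marcus, Tue-PM→Beaumont, Wed-AM→Beaumont, Wed-PM→Diallo, Thu-AM→Beaumont, Thu-PM→Diallo, Fri-AM→Diallo, Fri-PM→Marcus, Sat-AM→Greco, Sat-PM→Marcus.
Loads: Beaumont 3, Marcus 3, Diallo 3, Greco 1 — all ≤ 3.

3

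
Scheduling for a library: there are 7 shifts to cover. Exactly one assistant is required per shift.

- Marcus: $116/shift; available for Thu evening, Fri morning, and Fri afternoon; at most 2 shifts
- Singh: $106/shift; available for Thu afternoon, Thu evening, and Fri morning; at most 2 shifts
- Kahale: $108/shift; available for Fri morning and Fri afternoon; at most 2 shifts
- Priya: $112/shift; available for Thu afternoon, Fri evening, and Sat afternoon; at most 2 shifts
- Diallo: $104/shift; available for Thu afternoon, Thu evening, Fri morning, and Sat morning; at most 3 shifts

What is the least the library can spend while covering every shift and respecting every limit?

$750

Fri evening can only be covered by Priya, so that assignment is forced.
Sat morning can only be covered by Diallo, so that assignment is forced.
Sat afternoon can only be covered by Priya, so that assignment is forced.
Picking the cheapest available assistant for each shift independently would cost $748, but that ignores the shift limits.
An optimal schedule: Thu afternoon→Diallo, Thu evening→Diallo, Fri morning→Singh, Fri afternoon→Kahale, Fri evening→Priya, Sat morning→Diallo, Sat afternoon→Priya.
Total: 104 + 104 + 106 + 108 + 112 + 104 + 112 = $750.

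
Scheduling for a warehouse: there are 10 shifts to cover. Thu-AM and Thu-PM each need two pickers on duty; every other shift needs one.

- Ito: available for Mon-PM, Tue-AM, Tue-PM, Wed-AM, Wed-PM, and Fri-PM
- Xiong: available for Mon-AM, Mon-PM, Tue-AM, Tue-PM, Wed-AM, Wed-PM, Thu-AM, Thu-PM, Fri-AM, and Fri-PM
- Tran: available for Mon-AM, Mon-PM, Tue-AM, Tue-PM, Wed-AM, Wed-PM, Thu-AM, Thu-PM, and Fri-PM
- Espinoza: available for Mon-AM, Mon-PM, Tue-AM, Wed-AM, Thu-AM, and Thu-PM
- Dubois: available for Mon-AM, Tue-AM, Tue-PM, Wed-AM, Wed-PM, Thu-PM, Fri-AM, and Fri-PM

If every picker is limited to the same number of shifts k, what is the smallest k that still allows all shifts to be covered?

3

With 5 pickers and 12 worker-slots to fill, someone must work at least ⌈12/5⌉ = 3 shifts, so k ≥ 3.
k = 3 works: Mon-AM→Xiong, Mon-PM→Ito, Tue-AM→Tran, Tue-PM→Ito, Wed-AM→Espinoza, Wed-PM→Ito, Thu-AM→Xiong+Tran, Thu-PM→Espinoza+Dubois, Fri-AM→Xiong, Fri-PM→Tran.
Loads: Ito 3, Xiong 3, Tran 3, Espinoza 2, Dubois 1 — all ≤ 3.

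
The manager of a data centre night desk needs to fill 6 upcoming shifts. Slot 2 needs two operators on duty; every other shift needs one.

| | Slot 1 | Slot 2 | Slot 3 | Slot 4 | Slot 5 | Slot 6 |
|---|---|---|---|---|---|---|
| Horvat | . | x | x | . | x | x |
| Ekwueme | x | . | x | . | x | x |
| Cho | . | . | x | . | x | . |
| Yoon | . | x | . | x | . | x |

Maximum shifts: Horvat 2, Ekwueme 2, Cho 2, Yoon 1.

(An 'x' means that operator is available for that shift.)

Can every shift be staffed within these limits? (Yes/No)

No

Total capacity is 7 and 7 slots are needed, so capacity alone doesn't rule it out.
Shifts {Slot 2, Slot 4} need 3 worker-slots in total, but the operators available for any of those shifts (Horvat and Yoon) can supply at most 2 among them. So no valid schedule exists.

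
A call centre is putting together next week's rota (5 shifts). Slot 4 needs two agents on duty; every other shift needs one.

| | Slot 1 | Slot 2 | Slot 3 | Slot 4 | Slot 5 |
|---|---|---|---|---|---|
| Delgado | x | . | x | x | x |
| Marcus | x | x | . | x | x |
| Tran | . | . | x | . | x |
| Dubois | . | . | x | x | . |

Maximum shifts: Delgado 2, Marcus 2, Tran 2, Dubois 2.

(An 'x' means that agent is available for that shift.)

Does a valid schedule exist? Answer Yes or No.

Slot 2 can only be covered by Marcus, so that assignment is forced.
One valid schedule: Slot 1→Delgado, Slot 2→Marcus, Slot 3→Delgado, Slot 4→Marcus+Dubois, Slot 5→Tran.
Loads: Delgado 2/2, Marcus 2/2, Tran 1/2, Dubois 1/2 — all within limits.

Yes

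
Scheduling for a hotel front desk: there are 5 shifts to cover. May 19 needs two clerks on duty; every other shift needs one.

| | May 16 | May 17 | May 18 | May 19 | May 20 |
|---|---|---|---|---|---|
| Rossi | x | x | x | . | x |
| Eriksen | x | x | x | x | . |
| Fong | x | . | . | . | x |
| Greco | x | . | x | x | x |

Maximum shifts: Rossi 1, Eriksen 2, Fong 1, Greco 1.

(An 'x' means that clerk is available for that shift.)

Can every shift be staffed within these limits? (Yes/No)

No

Shifts {May 16, May 17, May 18, May 19, May 20} need 6 worker-slots in total, but the clerks available for any of those shifts (Rossi, Eriksen, Fong, and Greco) can supply at most 5 among them. So no valid schedule exists.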